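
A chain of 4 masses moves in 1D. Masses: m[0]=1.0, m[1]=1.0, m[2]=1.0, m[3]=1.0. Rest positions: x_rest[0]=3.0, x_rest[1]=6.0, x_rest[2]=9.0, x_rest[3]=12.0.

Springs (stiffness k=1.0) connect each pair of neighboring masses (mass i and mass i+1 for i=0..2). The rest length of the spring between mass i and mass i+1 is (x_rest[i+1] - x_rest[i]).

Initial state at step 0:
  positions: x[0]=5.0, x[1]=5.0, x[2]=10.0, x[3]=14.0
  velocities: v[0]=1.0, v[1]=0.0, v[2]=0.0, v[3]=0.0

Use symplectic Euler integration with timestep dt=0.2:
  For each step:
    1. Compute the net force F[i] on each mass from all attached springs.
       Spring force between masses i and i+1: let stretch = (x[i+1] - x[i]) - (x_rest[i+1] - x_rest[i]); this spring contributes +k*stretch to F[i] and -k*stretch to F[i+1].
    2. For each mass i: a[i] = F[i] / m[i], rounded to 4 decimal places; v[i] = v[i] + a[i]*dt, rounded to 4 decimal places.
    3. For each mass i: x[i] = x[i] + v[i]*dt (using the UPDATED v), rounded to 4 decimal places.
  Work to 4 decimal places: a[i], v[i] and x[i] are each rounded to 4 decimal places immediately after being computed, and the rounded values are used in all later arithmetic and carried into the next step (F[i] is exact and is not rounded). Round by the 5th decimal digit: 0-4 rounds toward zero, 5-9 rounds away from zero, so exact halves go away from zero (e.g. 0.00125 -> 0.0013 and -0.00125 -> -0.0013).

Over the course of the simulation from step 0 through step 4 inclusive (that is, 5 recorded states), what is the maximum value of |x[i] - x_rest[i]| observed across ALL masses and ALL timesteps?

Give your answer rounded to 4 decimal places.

Step 0: x=[5.0000 5.0000 10.0000 14.0000] v=[1.0000 0.0000 0.0000 0.0000]
Step 1: x=[5.0800 5.2000 9.9600 13.9600] v=[0.4000 1.0000 -0.2000 -0.2000]
Step 2: x=[5.0448 5.5856 9.8896 13.8800] v=[-0.1760 1.9280 -0.3520 -0.4000]
Step 3: x=[4.9112 6.1217 9.8067 13.7604] v=[-0.6678 2.6806 -0.4147 -0.5981]
Step 4: x=[4.7061 6.7568 9.7345 13.6026] v=[-1.0257 3.1755 -0.3610 -0.7888]
Max displacement = 2.0800

Answer: 2.0800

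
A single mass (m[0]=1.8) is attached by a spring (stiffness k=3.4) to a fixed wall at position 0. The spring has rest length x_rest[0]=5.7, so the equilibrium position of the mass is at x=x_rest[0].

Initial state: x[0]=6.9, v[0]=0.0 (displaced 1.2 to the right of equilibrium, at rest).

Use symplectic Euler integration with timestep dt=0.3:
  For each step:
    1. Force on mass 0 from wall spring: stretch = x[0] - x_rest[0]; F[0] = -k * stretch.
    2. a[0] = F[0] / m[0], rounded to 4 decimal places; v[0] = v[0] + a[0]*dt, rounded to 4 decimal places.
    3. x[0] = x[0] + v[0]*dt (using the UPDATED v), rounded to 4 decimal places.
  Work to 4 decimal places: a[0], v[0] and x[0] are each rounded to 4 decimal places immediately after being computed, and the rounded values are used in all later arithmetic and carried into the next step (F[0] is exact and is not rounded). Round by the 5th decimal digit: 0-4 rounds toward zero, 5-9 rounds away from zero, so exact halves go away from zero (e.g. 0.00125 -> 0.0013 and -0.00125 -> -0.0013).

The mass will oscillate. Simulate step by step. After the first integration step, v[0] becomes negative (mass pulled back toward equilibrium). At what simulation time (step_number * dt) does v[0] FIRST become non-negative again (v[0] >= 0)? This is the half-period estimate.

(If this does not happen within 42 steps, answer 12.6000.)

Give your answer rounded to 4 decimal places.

Step 0: x=[6.9000] v=[0.0000]
Step 1: x=[6.6960] v=[-0.6800]
Step 2: x=[6.3227] v=[-1.2444]
Step 3: x=[5.8435] v=[-1.5973]
Step 4: x=[5.3399] v=[-1.6786]
Step 5: x=[4.8976] v=[-1.4745]
Step 6: x=[4.5917] v=[-1.0198]
Step 7: x=[4.4742] v=[-0.3918]
Step 8: x=[4.5650] v=[0.3028]
First v>=0 after going negative at step 8, time=2.4000

Answer: 2.4000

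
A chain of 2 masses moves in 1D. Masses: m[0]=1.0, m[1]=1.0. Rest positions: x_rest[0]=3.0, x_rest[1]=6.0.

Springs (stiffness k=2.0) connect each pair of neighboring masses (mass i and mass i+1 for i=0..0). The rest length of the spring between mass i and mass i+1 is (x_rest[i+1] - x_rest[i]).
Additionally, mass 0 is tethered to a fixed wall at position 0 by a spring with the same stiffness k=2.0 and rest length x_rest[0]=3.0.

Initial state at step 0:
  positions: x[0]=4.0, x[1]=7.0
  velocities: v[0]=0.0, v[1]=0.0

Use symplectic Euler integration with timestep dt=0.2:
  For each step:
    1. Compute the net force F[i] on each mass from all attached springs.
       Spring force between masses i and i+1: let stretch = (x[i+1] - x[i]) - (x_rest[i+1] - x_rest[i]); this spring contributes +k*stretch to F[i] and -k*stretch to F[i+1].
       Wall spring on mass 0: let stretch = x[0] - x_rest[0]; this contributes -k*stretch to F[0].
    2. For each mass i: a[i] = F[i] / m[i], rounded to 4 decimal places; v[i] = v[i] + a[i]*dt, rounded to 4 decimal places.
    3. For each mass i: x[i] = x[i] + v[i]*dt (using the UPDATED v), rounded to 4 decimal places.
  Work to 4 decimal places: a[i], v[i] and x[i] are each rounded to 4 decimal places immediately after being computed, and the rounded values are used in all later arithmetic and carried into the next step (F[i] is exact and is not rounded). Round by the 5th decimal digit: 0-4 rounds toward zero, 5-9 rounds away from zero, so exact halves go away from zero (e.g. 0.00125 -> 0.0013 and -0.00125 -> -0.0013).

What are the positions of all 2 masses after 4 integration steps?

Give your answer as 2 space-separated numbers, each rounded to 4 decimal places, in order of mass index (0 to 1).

Step 0: x=[4.0000 7.0000] v=[0.0000 0.0000]
Step 1: x=[3.9200 7.0000] v=[-0.4000 0.0000]
Step 2: x=[3.7728 6.9936] v=[-0.7360 -0.0320]
Step 3: x=[3.5814 6.9695] v=[-0.9568 -0.1203]
Step 4: x=[3.3746 6.9144] v=[-1.0341 -0.2755]

Answer: 3.3746 6.9144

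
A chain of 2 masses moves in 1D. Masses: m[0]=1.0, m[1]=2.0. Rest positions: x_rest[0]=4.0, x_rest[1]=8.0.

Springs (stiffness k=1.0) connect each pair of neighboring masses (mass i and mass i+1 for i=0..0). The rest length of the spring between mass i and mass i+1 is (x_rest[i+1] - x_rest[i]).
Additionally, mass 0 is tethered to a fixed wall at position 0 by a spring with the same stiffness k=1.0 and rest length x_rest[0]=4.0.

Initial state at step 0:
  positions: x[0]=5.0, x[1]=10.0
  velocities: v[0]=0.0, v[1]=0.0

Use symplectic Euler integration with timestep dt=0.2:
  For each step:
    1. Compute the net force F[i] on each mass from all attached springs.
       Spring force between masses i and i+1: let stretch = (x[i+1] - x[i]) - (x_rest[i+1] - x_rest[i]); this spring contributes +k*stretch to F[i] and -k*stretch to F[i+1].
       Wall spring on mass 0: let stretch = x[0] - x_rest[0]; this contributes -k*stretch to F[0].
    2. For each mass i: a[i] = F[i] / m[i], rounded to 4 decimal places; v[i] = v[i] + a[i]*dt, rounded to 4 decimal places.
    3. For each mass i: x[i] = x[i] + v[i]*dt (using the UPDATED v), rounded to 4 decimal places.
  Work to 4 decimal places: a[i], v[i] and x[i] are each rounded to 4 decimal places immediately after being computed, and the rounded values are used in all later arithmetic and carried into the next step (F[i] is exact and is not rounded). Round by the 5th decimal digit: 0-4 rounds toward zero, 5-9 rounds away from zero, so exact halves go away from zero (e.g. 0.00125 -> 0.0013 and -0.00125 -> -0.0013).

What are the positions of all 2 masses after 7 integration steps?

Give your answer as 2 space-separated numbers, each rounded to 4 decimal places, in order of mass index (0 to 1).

Answer: 4.9148 9.4857

Derivation:
Step 0: x=[5.0000 10.0000] v=[0.0000 0.0000]
Step 1: x=[5.0000 9.9800] v=[0.0000 -0.1000]
Step 2: x=[4.9992 9.9404] v=[-0.0040 -0.1980]
Step 3: x=[4.9961 9.8820] v=[-0.0156 -0.2921]
Step 4: x=[4.9886 9.8059] v=[-0.0376 -0.3807]
Step 5: x=[4.9742 9.7134] v=[-0.0719 -0.4624]
Step 6: x=[4.9504 9.6061] v=[-0.1189 -0.5363]
Step 7: x=[4.9148 9.4857] v=[-0.1778 -0.6019]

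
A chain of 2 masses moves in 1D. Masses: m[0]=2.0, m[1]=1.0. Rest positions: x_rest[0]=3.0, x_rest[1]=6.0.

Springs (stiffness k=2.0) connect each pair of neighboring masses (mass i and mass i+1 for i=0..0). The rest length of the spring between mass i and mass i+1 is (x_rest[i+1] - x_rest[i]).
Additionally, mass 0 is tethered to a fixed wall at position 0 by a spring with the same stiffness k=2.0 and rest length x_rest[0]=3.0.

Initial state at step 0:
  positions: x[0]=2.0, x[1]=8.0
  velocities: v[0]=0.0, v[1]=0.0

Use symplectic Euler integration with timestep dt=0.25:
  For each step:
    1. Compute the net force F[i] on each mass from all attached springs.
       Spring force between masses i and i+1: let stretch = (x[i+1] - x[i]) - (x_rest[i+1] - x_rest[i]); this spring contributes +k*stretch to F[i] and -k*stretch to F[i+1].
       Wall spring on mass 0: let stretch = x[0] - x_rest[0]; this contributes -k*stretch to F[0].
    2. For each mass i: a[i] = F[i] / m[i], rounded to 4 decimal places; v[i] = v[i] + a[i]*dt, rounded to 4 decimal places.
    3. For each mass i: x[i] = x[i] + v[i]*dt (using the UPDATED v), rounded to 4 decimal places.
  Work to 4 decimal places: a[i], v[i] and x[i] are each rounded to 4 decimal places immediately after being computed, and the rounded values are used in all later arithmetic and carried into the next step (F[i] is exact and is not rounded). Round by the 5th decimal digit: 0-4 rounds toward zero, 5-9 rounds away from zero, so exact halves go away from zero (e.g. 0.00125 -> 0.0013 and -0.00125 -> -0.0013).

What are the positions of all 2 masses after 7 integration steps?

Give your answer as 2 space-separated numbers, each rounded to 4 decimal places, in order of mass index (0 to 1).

Step 0: x=[2.0000 8.0000] v=[0.0000 0.0000]
Step 1: x=[2.2500 7.6250] v=[1.0000 -1.5000]
Step 2: x=[2.6953 6.9531] v=[1.7813 -2.6875]
Step 3: x=[3.2383 6.1240] v=[2.1719 -3.3164]
Step 4: x=[3.7593 5.3092] v=[2.0838 -3.2593]
Step 5: x=[4.1422 4.6756] v=[1.5315 -2.5343]
Step 6: x=[4.2995 4.3504] v=[0.6293 -1.3010]
Step 7: x=[4.1913 4.3938] v=[-0.4329 0.1736]

Answer: 4.1913 4.3938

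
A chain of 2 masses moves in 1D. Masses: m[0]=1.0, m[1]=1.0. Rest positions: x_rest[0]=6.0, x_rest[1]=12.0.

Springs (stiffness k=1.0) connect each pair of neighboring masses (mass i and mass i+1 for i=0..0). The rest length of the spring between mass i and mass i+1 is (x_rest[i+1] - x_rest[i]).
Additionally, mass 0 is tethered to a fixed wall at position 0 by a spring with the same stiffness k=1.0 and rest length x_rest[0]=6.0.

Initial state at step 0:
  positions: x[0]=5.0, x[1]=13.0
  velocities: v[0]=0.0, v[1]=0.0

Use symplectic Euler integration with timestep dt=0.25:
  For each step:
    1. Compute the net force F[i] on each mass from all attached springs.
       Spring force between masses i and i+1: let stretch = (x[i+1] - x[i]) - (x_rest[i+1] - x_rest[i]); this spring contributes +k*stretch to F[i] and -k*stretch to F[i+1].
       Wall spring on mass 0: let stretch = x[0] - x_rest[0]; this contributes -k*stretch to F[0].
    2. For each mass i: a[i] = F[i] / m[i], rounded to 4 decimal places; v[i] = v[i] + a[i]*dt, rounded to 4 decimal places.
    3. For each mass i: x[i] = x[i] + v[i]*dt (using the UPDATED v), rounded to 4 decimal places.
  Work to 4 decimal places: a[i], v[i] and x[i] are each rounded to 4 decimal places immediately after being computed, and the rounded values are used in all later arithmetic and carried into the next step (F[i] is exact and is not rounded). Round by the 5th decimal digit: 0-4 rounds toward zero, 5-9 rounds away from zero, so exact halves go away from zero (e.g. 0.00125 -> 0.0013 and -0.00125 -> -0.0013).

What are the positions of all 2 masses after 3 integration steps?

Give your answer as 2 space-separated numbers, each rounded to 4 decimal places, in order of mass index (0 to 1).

Answer: 5.9739 12.3445

Derivation:
Step 0: x=[5.0000 13.0000] v=[0.0000 0.0000]
Step 1: x=[5.1875 12.8750] v=[0.7500 -0.5000]
Step 2: x=[5.5313 12.6445] v=[1.3750 -0.9219]
Step 3: x=[5.9739 12.3445] v=[1.7705 -1.2002]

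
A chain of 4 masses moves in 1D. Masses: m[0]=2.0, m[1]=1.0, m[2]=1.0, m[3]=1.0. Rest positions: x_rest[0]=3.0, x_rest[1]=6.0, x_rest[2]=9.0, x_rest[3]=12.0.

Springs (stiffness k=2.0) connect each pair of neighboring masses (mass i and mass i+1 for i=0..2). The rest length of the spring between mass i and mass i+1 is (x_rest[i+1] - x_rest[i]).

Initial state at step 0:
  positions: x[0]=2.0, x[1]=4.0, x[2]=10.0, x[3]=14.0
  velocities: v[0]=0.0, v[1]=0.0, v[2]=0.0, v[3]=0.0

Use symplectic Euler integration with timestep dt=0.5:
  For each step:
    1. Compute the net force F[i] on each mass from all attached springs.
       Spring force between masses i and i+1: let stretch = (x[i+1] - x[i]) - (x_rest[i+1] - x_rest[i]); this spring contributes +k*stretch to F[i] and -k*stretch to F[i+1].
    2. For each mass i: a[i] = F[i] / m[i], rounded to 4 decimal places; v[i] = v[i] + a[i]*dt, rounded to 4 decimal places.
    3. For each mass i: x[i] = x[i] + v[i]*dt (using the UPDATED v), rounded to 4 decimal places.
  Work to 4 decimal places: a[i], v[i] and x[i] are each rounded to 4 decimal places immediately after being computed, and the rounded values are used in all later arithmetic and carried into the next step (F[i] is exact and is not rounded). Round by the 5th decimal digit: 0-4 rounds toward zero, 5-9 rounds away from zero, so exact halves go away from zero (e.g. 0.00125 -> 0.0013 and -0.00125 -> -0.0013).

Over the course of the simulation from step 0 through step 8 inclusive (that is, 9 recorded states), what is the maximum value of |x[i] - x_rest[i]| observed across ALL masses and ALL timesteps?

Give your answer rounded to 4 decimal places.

Answer: 2.8661

Derivation:
Step 0: x=[2.0000 4.0000 10.0000 14.0000] v=[0.0000 0.0000 0.0000 0.0000]
Step 1: x=[1.7500 6.0000 9.0000 13.5000] v=[-0.5000 4.0000 -2.0000 -1.0000]
Step 2: x=[1.8125 7.3750 8.7500 12.2500] v=[0.1250 2.7500 -0.5000 -2.5000]
Step 3: x=[2.5157 6.6563 9.5625 10.7500] v=[1.4063 -1.4375 1.6250 -3.0000]
Step 4: x=[3.5040 5.3204 9.5157 10.1563] v=[1.9766 -2.6719 -0.0937 -1.1875]
Step 5: x=[4.1964 5.1739 7.6915 10.7423] v=[1.3848 -0.2930 -3.6484 1.1719]
Step 6: x=[4.3832 5.7975 6.1339 11.3029] v=[0.3736 1.2471 -3.1152 1.1211]
Step 7: x=[4.1736 5.8821 6.9926 10.7790] v=[-0.4193 0.1692 1.7174 -1.0479]
Step 8: x=[3.6411 5.6677 9.1893 9.8619] v=[-1.0651 -0.4288 4.3933 -1.8343]
Max displacement = 2.8661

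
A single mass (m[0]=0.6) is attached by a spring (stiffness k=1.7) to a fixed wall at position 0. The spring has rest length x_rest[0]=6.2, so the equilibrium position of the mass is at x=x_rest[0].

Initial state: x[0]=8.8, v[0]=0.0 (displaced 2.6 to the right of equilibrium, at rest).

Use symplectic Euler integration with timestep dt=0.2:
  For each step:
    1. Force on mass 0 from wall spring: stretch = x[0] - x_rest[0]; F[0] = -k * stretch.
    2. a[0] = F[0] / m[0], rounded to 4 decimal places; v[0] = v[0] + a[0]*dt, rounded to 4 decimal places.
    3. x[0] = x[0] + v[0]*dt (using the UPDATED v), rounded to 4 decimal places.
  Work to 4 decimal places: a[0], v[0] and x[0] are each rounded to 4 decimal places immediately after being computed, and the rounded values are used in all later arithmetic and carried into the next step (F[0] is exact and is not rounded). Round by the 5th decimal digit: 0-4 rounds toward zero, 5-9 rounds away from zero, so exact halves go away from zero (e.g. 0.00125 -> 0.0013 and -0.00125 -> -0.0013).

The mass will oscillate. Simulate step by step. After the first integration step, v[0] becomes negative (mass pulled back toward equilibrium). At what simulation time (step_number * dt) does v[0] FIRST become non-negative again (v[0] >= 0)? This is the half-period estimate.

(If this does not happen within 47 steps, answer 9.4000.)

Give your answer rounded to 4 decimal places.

Answer: 2.0000

Derivation:
Step 0: x=[8.8000] v=[0.0000]
Step 1: x=[8.5053] v=[-1.4733]
Step 2: x=[7.9494] v=[-2.7796]
Step 3: x=[7.1952] v=[-3.7709]
Step 4: x=[6.3282] v=[-4.3348]
Step 5: x=[5.4467] v=[-4.4074]
Step 6: x=[4.6506] v=[-3.9805]
Step 7: x=[4.0301] v=[-3.1025]
Step 8: x=[3.6555] v=[-1.8729]
Step 9: x=[3.5693] v=[-0.4310]
Step 10: x=[3.7812] v=[1.0597]
First v>=0 after going negative at step 10, time=2.0000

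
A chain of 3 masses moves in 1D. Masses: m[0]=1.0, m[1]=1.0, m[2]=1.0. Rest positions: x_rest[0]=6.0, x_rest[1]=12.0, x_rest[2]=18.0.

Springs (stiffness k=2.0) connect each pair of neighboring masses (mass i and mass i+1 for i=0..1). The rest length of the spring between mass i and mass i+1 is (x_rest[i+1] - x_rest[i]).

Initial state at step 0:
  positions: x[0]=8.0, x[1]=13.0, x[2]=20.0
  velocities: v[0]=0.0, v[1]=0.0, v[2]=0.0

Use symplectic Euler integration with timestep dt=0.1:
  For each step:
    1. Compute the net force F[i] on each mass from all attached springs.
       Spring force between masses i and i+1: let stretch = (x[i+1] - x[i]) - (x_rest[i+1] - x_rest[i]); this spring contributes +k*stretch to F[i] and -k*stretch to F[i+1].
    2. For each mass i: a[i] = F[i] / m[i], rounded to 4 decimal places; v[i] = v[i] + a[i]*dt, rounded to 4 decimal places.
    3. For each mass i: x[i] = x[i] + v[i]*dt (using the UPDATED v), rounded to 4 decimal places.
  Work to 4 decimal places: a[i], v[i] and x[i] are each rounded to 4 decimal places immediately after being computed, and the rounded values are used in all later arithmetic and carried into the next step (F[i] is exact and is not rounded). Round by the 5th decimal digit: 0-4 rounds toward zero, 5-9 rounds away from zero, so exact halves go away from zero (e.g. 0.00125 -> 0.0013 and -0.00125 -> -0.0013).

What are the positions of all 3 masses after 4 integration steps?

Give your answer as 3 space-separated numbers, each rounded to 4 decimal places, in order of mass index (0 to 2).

Answer: 7.8175 13.3650 19.8175

Derivation:
Step 0: x=[8.0000 13.0000 20.0000] v=[0.0000 0.0000 0.0000]
Step 1: x=[7.9800 13.0400 19.9800] v=[-0.2000 0.4000 -0.2000]
Step 2: x=[7.9412 13.1176 19.9412] v=[-0.3880 0.7760 -0.3880]
Step 3: x=[7.8859 13.2281 19.8859] v=[-0.5527 1.1054 -0.5527]
Step 4: x=[7.8175 13.3650 19.8175] v=[-0.6843 1.3685 -0.6843]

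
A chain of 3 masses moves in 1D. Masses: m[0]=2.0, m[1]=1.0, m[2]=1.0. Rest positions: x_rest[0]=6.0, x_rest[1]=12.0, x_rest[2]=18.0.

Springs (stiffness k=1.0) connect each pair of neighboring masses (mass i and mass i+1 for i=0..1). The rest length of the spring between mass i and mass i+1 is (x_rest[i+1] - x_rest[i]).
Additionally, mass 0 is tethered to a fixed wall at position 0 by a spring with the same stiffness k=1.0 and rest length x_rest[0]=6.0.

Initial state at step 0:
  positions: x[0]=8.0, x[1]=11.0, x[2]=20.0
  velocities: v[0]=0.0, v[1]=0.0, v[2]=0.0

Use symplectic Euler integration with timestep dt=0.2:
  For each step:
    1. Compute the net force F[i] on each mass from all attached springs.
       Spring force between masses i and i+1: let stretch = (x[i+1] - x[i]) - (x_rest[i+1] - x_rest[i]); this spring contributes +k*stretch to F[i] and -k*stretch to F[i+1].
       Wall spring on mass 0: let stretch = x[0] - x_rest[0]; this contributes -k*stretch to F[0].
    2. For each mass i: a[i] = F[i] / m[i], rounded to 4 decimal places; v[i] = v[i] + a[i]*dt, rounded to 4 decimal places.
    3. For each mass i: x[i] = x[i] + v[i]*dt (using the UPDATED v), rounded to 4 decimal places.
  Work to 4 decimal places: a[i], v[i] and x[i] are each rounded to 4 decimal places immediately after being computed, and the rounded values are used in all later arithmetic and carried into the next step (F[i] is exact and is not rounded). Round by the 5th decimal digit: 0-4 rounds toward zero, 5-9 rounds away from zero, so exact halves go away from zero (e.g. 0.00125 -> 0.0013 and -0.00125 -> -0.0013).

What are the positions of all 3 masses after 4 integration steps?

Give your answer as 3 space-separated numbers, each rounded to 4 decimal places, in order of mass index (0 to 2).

Step 0: x=[8.0000 11.0000 20.0000] v=[0.0000 0.0000 0.0000]
Step 1: x=[7.9000 11.2400 19.8800] v=[-0.5000 1.2000 -0.6000]
Step 2: x=[7.7088 11.6920 19.6544] v=[-0.9560 2.2600 -1.1280]
Step 3: x=[7.4431 12.3032 19.3503] v=[-1.3286 3.0558 -1.5205]
Step 4: x=[7.1257 13.0018 19.0043] v=[-1.5869 3.4932 -1.7299]

Answer: 7.1257 13.0018 19.0043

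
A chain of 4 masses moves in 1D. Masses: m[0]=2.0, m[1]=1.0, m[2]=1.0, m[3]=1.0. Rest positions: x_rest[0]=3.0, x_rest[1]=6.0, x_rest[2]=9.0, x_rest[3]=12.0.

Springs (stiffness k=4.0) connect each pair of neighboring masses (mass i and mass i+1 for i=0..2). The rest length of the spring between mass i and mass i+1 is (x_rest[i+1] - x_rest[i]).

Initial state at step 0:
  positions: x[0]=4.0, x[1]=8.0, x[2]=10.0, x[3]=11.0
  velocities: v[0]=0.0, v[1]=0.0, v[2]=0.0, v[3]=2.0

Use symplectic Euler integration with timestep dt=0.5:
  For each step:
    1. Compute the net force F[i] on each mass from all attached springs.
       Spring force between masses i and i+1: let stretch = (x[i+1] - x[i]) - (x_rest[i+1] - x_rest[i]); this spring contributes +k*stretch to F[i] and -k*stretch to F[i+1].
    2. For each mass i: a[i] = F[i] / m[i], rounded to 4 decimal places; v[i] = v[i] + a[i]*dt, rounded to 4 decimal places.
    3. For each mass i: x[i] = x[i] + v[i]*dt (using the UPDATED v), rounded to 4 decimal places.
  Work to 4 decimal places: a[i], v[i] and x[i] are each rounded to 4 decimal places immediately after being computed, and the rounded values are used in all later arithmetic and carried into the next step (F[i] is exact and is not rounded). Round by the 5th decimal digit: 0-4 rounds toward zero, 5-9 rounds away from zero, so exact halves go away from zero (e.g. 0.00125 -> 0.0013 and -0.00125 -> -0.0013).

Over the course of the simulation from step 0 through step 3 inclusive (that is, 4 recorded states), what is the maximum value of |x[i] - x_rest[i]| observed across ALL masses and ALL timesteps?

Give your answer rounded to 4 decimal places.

Step 0: x=[4.0000 8.0000 10.0000 11.0000] v=[0.0000 0.0000 0.0000 2.0000]
Step 1: x=[4.5000 6.0000 9.0000 14.0000] v=[1.0000 -4.0000 -2.0000 6.0000]
Step 2: x=[4.2500 5.5000 10.0000 15.0000] v=[-0.5000 -1.0000 2.0000 2.0000]
Step 3: x=[3.1250 8.2500 11.5000 14.0000] v=[-2.2500 5.5000 3.0000 -2.0000]
Max displacement = 3.0000

Answer: 3.0000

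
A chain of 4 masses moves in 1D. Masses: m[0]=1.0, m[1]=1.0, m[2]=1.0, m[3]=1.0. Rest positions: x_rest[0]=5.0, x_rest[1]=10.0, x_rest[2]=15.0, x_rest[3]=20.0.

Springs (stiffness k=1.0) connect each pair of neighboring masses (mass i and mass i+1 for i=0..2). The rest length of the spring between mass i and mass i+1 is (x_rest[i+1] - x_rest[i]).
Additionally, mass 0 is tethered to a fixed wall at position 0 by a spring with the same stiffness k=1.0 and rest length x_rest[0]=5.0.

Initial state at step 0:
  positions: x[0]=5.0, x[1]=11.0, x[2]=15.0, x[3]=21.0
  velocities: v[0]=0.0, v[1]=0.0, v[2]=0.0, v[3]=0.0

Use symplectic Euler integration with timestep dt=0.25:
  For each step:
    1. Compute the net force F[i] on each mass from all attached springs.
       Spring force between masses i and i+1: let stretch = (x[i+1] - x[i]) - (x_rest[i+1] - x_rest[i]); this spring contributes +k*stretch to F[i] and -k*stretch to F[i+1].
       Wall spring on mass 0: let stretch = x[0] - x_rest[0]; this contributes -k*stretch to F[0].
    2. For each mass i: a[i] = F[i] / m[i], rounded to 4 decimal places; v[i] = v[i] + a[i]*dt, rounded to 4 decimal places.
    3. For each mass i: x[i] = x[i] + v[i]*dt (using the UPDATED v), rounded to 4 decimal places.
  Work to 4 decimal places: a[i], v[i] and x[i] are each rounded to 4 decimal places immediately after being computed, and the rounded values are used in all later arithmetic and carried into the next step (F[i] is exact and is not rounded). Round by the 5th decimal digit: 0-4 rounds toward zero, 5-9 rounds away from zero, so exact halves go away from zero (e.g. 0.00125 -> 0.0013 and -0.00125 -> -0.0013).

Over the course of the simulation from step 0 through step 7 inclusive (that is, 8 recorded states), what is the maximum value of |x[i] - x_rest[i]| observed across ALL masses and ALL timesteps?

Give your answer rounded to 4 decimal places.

Step 0: x=[5.0000 11.0000 15.0000 21.0000] v=[0.0000 0.0000 0.0000 0.0000]
Step 1: x=[5.0625 10.8750 15.1250 20.9375] v=[0.2500 -0.5000 0.5000 -0.2500]
Step 2: x=[5.1719 10.6524 15.3477 20.8242] v=[0.4375 -0.8906 0.8906 -0.4531]
Step 3: x=[5.3006 10.3807 15.6192 20.6812] v=[0.5147 -1.0869 1.0859 -0.5722]
Step 4: x=[5.4155 10.1189 15.8797 20.5343] v=[0.4596 -1.0473 1.0418 -0.5877]
Step 5: x=[5.4859 9.9232 16.0710 20.4090] v=[0.2816 -0.7830 0.7653 -0.5014]
Step 6: x=[5.4908 9.8344 16.1492 20.3250] v=[0.0195 -0.3554 0.3129 -0.3359]
Step 7: x=[5.4240 9.8688 16.0937 20.2925] v=[-0.2673 0.1374 -0.2219 -0.1299]
Max displacement = 1.1492

Answer: 1.1492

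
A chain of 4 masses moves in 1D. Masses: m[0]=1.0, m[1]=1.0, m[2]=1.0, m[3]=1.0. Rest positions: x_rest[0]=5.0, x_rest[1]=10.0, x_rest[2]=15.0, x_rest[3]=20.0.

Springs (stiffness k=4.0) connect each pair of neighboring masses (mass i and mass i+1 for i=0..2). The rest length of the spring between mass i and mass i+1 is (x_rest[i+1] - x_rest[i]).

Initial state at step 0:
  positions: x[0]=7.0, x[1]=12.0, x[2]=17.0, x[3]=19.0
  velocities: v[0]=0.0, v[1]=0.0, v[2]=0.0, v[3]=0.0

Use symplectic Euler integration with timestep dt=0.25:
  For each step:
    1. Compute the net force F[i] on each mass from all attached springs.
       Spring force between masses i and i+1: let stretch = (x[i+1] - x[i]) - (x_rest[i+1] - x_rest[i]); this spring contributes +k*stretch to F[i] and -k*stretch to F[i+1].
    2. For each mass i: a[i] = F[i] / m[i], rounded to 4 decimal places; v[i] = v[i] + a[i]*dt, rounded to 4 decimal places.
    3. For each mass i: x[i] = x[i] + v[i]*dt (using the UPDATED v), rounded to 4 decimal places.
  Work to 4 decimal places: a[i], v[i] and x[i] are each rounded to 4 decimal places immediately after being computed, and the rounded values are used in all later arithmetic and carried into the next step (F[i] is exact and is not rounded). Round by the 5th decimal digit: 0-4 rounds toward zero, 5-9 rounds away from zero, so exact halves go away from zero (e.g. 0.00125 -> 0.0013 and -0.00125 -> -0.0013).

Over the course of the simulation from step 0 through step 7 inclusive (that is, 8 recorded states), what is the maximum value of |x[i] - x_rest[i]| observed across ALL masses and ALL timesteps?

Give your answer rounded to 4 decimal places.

Step 0: x=[7.0000 12.0000 17.0000 19.0000] v=[0.0000 0.0000 0.0000 0.0000]
Step 1: x=[7.0000 12.0000 16.2500 19.7500] v=[0.0000 0.0000 -3.0000 3.0000]
Step 2: x=[7.0000 11.8125 15.3125 20.8750] v=[0.0000 -0.7500 -3.7500 4.5000]
Step 3: x=[6.9531 11.2969 14.8906 21.8594] v=[-0.1875 -2.0625 -1.6875 3.9375]
Step 4: x=[6.7422 10.5938 15.3125 22.3516] v=[-0.8437 -2.8126 1.6876 1.9687]
Step 5: x=[6.2442 10.1074 16.3145 22.3340] v=[-1.9921 -1.9455 4.0080 -0.0704]
Step 6: x=[5.4620 10.2070 17.2696 22.0615] v=[-3.1289 0.3984 3.8204 -1.0899]
Step 7: x=[4.6160 10.8860 17.6570 21.8411] v=[-3.3839 2.7160 1.5497 -0.8818]
Max displacement = 2.6570

Answer: 2.6570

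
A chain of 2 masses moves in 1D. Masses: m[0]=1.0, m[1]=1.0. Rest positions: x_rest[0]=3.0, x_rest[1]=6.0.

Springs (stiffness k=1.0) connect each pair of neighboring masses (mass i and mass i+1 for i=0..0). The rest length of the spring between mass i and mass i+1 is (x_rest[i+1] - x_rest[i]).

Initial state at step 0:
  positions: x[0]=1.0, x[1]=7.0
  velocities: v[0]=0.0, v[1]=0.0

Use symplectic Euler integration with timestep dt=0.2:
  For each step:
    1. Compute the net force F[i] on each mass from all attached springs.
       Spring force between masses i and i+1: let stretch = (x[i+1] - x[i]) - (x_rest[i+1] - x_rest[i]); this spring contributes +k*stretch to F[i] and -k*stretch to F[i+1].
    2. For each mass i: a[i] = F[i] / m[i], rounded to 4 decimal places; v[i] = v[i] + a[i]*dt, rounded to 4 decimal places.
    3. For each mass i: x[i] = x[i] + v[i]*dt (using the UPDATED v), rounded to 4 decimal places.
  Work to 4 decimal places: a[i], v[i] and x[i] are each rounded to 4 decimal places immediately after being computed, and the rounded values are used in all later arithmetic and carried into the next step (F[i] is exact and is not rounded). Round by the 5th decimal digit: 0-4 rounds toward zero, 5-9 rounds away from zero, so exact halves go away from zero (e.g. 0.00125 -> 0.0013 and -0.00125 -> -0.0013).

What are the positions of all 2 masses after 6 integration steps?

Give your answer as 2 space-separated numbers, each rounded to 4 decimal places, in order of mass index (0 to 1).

Step 0: x=[1.0000 7.0000] v=[0.0000 0.0000]
Step 1: x=[1.1200 6.8800] v=[0.6000 -0.6000]
Step 2: x=[1.3504 6.6496] v=[1.1520 -1.1520]
Step 3: x=[1.6728 6.3272] v=[1.6118 -1.6118]
Step 4: x=[2.0613 5.9387] v=[1.9427 -1.9427]
Step 5: x=[2.4849 5.5151] v=[2.1182 -2.1182]
Step 6: x=[2.9097 5.0903] v=[2.1242 -2.1242]

Answer: 2.9097 5.0903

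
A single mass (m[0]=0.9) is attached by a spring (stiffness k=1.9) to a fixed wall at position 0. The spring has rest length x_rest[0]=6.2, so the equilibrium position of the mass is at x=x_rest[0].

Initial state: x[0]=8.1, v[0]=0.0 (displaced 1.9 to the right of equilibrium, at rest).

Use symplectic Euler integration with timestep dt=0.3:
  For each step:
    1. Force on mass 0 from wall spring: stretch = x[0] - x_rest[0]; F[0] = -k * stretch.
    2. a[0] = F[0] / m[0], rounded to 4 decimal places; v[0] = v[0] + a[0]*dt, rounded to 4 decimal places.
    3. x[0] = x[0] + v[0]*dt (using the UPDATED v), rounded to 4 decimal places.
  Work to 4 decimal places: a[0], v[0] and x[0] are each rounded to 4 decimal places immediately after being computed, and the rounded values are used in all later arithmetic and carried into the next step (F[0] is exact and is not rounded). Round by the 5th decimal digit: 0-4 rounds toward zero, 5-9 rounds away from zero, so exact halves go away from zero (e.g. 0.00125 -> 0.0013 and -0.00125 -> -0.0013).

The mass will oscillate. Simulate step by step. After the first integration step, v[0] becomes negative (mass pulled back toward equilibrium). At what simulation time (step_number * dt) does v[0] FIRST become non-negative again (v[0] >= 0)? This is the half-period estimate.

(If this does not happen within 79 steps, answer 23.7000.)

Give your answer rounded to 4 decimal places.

Answer: 2.4000

Derivation:
Step 0: x=[8.1000] v=[0.0000]
Step 1: x=[7.7390] v=[-1.2033]
Step 2: x=[7.0856] v=[-2.1780]
Step 3: x=[6.2639] v=[-2.7389]
Step 4: x=[5.4301] v=[-2.7794]
Step 5: x=[4.7426] v=[-2.2918]
Step 6: x=[4.3320] v=[-1.3688]
Step 7: x=[4.2763] v=[-0.1857]
Step 8: x=[4.5861] v=[1.0326]
First v>=0 after going negative at step 8, time=2.4000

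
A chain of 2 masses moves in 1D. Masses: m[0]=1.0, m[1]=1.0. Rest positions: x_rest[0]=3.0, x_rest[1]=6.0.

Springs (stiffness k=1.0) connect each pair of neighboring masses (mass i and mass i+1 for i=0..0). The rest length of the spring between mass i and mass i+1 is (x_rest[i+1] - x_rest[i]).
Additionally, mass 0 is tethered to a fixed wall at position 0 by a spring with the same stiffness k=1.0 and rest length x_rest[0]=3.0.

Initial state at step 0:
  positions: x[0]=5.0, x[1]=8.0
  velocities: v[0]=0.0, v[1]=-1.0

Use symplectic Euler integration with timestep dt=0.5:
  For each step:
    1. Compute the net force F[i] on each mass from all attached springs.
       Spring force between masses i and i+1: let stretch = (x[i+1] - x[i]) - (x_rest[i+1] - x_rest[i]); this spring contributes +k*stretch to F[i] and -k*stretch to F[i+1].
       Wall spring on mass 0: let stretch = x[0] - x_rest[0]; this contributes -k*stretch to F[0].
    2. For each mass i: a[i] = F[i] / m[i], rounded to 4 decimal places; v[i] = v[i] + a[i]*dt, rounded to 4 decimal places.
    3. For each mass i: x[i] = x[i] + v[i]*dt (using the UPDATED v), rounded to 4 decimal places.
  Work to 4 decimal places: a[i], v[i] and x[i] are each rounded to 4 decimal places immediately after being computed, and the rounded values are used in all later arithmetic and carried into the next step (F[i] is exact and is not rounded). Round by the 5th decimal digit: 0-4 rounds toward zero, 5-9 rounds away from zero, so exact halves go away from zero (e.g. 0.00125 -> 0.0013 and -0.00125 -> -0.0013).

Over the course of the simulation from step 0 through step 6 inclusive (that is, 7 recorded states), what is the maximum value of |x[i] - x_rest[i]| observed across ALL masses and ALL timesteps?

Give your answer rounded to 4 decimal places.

Step 0: x=[5.0000 8.0000] v=[0.0000 -1.0000]
Step 1: x=[4.5000 7.5000] v=[-1.0000 -1.0000]
Step 2: x=[3.6250 7.0000] v=[-1.7500 -1.0000]
Step 3: x=[2.6875 6.4063] v=[-1.8750 -1.1875]
Step 4: x=[2.0078 5.6329] v=[-1.3594 -1.5469]
Step 5: x=[1.7324 4.7032] v=[-0.5508 -1.8595]
Step 6: x=[1.7666 3.7808] v=[0.0684 -1.8449]
Max displacement = 2.2192

Answer: 2.2192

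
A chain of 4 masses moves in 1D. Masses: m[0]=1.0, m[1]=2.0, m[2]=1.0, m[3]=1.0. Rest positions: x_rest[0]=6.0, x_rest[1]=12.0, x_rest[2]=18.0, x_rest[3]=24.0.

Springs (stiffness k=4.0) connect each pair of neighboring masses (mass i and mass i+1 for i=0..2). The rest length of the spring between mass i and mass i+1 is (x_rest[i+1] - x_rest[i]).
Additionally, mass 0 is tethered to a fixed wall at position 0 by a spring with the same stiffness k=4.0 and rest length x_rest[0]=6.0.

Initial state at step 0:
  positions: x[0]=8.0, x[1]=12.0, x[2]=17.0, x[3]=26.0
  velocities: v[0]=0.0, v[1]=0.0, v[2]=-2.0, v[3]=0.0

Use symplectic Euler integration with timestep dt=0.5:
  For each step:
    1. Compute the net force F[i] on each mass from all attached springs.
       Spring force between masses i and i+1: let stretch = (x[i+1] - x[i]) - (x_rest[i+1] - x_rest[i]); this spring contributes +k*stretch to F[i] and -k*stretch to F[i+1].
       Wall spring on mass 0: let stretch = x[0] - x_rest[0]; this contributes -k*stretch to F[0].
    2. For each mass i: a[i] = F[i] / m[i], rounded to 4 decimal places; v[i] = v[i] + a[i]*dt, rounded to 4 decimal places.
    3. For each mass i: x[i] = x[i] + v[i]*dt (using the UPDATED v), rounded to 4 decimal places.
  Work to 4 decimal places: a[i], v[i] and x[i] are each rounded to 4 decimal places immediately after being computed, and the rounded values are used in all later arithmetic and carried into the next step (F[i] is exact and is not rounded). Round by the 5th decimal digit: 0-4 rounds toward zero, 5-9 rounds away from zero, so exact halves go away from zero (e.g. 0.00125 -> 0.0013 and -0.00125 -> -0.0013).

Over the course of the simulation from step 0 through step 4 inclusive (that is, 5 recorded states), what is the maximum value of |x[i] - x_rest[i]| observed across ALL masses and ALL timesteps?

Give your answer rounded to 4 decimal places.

Answer: 2.5000

Derivation:
Step 0: x=[8.0000 12.0000 17.0000 26.0000] v=[0.0000 0.0000 -2.0000 0.0000]
Step 1: x=[4.0000 12.5000 20.0000 23.0000] v=[-8.0000 1.0000 6.0000 -6.0000]
Step 2: x=[4.5000 12.5000 18.5000 23.0000] v=[1.0000 0.0000 -3.0000 0.0000]
Step 3: x=[8.5000 11.5000 15.5000 24.5000] v=[8.0000 -2.0000 -6.0000 3.0000]
Step 4: x=[7.0000 11.0000 17.5000 23.0000] v=[-3.0000 -1.0000 4.0000 -3.0000]
Max displacement = 2.5000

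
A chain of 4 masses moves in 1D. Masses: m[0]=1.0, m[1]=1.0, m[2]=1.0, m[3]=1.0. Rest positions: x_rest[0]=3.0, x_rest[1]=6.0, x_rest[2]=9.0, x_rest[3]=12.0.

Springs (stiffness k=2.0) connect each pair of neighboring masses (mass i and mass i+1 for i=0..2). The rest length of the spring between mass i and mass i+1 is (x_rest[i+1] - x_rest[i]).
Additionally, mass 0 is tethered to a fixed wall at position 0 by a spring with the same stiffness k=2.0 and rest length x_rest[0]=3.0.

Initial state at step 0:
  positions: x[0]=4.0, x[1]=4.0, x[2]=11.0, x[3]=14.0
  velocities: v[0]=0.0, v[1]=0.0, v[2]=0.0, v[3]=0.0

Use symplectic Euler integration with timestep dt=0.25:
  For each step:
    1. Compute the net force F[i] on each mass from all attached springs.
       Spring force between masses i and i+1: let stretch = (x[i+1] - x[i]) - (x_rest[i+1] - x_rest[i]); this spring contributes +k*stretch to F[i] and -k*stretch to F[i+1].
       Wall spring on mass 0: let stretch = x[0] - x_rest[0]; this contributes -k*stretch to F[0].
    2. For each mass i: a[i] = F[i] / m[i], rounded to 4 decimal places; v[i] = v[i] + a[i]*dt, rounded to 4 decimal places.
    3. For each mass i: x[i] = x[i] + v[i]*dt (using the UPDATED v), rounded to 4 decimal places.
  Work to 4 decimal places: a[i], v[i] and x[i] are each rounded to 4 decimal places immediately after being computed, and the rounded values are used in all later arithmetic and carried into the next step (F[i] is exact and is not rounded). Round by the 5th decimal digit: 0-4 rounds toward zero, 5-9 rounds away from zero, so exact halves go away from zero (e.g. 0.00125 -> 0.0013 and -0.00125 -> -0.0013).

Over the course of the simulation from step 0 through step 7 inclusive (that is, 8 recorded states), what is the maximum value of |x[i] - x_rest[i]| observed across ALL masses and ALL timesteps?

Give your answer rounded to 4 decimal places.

Step 0: x=[4.0000 4.0000 11.0000 14.0000] v=[0.0000 0.0000 0.0000 0.0000]
Step 1: x=[3.5000 4.8750 10.5000 14.0000] v=[-2.0000 3.5000 -2.0000 0.0000]
Step 2: x=[2.7344 6.2813 9.7344 13.9375] v=[-3.0625 5.6250 -3.0625 -0.2500]
Step 3: x=[2.0703 7.6758 9.0625 13.7246] v=[-2.6563 5.5781 -2.6875 -0.8516]
Step 4: x=[1.8481 8.5430 8.8001 13.3039] v=[-0.8887 3.4687 -1.0498 -1.6827]
Step 5: x=[2.2318 8.6055 9.0685 12.6953] v=[1.5347 0.2498 1.0736 -2.4346]
Step 6: x=[3.1332 7.9291 9.7324 12.0083] v=[3.6057 -2.7056 2.6555 -2.7480]
Step 7: x=[4.2425 6.8786 10.4554 11.4118] v=[4.4371 -4.2019 2.8918 -2.3860]
Max displacement = 2.6055

Answer: 2.6055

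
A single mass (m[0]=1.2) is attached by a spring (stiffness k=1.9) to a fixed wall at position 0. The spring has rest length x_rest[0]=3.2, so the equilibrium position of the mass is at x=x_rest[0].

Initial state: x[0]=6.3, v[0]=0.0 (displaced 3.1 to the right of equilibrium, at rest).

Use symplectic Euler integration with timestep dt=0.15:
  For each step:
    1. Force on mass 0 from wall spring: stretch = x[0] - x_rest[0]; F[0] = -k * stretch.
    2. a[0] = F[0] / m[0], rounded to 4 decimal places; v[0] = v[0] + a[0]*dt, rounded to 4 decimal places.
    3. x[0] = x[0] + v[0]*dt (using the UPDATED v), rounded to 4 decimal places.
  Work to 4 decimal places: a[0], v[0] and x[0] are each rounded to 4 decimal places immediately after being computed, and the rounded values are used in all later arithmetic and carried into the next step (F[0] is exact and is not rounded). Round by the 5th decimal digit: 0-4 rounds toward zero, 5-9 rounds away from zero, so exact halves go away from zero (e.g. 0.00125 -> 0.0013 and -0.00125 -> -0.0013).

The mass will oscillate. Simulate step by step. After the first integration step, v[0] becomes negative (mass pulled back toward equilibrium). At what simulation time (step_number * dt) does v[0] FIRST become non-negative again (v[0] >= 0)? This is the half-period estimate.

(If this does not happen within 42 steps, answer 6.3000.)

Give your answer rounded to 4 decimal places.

Step 0: x=[6.3000] v=[0.0000]
Step 1: x=[6.1896] v=[-0.7362]
Step 2: x=[5.9727] v=[-1.4462]
Step 3: x=[5.6570] v=[-2.1047]
Step 4: x=[5.2538] v=[-2.6882]
Step 5: x=[4.7774] v=[-3.1760]
Step 6: x=[4.2448] v=[-3.5506]
Step 7: x=[3.6750] v=[-3.7987]
Step 8: x=[3.0883] v=[-3.9115]
Step 9: x=[2.5056] v=[-3.8850]
Step 10: x=[1.9476] v=[-3.7201]
Step 11: x=[1.4342] v=[-3.4227]
Step 12: x=[0.9837] v=[-3.0033]
Step 13: x=[0.6122] v=[-2.4769]
Step 14: x=[0.3329] v=[-1.8623]
Step 15: x=[0.1557] v=[-1.1814]
Step 16: x=[0.0869] v=[-0.4584]
Step 17: x=[0.1291] v=[0.2810]
First v>=0 after going negative at step 17, time=2.5500

Answer: 2.5500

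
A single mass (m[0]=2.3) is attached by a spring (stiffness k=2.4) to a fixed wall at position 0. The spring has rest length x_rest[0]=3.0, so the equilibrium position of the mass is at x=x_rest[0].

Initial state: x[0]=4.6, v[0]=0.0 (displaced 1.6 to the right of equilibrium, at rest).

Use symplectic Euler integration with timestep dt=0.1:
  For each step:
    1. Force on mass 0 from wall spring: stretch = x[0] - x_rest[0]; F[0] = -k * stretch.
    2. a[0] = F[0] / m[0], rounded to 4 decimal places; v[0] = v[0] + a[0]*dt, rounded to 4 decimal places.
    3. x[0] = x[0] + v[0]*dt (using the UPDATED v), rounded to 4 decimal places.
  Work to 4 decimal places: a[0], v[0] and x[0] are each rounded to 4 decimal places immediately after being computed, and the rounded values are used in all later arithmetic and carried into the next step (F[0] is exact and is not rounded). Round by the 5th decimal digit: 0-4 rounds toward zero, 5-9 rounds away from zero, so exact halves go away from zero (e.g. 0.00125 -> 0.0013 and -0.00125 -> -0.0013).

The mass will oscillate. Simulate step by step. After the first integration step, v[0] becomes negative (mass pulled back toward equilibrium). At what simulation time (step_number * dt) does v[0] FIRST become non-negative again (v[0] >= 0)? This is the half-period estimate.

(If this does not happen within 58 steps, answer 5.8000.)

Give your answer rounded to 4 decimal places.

Answer: 3.1000

Derivation:
Step 0: x=[4.6000] v=[0.0000]
Step 1: x=[4.5833] v=[-0.1670]
Step 2: x=[4.5501] v=[-0.3322]
Step 3: x=[4.5007] v=[-0.4940]
Step 4: x=[4.4356] v=[-0.6506]
Step 5: x=[4.3556] v=[-0.8004]
Step 6: x=[4.2614] v=[-0.9419]
Step 7: x=[4.1541] v=[-1.0735]
Step 8: x=[4.0347] v=[-1.1939]
Step 9: x=[3.9045] v=[-1.3019]
Step 10: x=[3.7649] v=[-1.3963]
Step 11: x=[3.6173] v=[-1.4761]
Step 12: x=[3.4633] v=[-1.5405]
Step 13: x=[3.3044] v=[-1.5888]
Step 14: x=[3.1423] v=[-1.6206]
Step 15: x=[2.9788] v=[-1.6355]
Step 16: x=[2.8155] v=[-1.6333]
Step 17: x=[2.6541] v=[-1.6141]
Step 18: x=[2.4963] v=[-1.5780]
Step 19: x=[2.3438] v=[-1.5254]
Step 20: x=[2.1981] v=[-1.4569]
Step 21: x=[2.0608] v=[-1.3732]
Step 22: x=[1.9333] v=[-1.2752]
Step 23: x=[1.8169] v=[-1.1639]
Step 24: x=[1.7129] v=[-1.0405]
Step 25: x=[1.6223] v=[-0.9062]
Step 26: x=[1.5461] v=[-0.7624]
Step 27: x=[1.4850] v=[-0.6107]
Step 28: x=[1.4397] v=[-0.4526]
Step 29: x=[1.4107] v=[-0.2898]
Step 30: x=[1.3983] v=[-0.1240]
Step 31: x=[1.4026] v=[0.0431]
First v>=0 after going negative at step 31, time=3.1000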